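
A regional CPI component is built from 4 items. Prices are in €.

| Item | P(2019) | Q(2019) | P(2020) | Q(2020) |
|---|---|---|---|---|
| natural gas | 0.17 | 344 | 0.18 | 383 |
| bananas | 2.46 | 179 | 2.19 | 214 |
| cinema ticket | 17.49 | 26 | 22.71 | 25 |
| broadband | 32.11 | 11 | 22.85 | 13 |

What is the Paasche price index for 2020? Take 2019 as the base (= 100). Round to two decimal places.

Paasche price index uses current-period quantities as weights.
ΣP(2020)·Q(2020) = 0.18×383 + 2.19×214 + 22.71×25 + 22.85×13 = 68.94 + 468.66 + 567.75 + 297.05 = 1402.4
ΣP(2019)·Q(2020) = 0.17×383 + 2.46×214 + 17.49×25 + 32.11×13 = 65.11 + 526.44 + 437.25 + 417.43 = 1446.23
Index = 1402.4 / 1446.23 × 100 = 96.9694

96.97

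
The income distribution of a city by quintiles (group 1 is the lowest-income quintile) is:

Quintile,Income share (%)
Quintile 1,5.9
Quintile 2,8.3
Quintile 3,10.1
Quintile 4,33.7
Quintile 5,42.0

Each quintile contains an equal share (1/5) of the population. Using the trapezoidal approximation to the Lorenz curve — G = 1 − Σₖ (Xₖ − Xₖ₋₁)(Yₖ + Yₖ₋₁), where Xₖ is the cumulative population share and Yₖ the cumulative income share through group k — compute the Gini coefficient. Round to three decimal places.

Cumulative income shares Yₖ: 0.0590, 0.1420, 0.2430, 0.5800, 1.0000
Σ (Xₖ−Xₖ₋₁)(Yₖ+Yₖ₋₁) = (1/5)(0.0590+0.0000) + (1/5)(0.1420+0.0590) + (1/5)(0.2430+0.1420) + (1/5)(0.5800+0.2430) + (1/5)(1.0000+0.5800)
  = 0.0118 + 0.0402 + 0.0770 + 0.1646 + 0.3160 = 0.6096
G = 1 − 0.6096 = 0.3904

0.390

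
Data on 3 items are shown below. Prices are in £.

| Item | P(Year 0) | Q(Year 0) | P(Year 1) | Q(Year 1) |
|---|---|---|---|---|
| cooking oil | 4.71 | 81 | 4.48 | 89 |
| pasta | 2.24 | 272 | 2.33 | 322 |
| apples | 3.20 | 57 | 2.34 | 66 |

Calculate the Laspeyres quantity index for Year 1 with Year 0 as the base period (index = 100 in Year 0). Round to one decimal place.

Laspeyres quantity index uses base-period prices as weights.
ΣP(Year 0)·Q(Year 1) = 4.71×89 + 2.24×322 + 3.20×66 = 419.19 + 721.28 + 211.2 = 1351.67
ΣP(Year 0)·Q(Year 0) = 4.71×81 + 2.24×272 + 3.20×57 = 381.51 + 609.28 + 182.4 = 1173.19
Index = 1351.67 / 1173.19 × 100 = 115.2132

115.2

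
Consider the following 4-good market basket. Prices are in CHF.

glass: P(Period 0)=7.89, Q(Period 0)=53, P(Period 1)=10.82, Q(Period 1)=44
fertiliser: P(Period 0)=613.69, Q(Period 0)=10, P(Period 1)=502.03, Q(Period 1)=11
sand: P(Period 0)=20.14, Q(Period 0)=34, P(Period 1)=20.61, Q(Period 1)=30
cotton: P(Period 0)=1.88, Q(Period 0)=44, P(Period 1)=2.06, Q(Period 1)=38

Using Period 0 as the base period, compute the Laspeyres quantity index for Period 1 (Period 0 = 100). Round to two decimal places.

106.16

Laspeyres quantity index uses base-period prices as weights.
ΣP(Period 0)·Q(Period 1) = 7.89×44 + 613.69×11 + 20.14×30 + 1.88×38 = 347.16 + 6750.59 + 604.2 + 71.44 = 7773.39
ΣP(Period 0)·Q(Period 0) = 7.89×53 + 613.69×10 + 20.14×34 + 1.88×44 = 418.17 + 6136.9 + 684.76 + 82.72 = 7322.55
Index = 7773.39 / 7322.55 × 100 = 106.1569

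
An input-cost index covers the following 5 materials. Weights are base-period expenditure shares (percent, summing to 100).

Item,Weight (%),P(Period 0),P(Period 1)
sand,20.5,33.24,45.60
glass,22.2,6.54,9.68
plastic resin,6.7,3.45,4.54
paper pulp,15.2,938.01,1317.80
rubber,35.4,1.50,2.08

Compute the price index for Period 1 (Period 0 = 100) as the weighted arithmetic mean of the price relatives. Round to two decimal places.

140.24

sand: 20.5 × (45.60/33.24) = 20.5 × 1.371841 = 28.1227
glass: 22.2 × (9.68/6.54) = 22.2 × 1.480122 = 32.8587
plastic resin: 6.7 × (4.54/3.45) = 6.7 × 1.315942 = 8.8168
paper pulp: 15.2 × (1317.80/938.01) = 15.2 × 1.404889 = 21.3543
rubber: 35.4 × (2.08/1.50) = 35.4 × 1.386667 = 49.0880
Index = Σ wᵢ·(p₁ᵢ/p₀ᵢ) = 28.1227 + 32.8587 + 8.8168 + 21.3543 + 49.0880 = 140.2406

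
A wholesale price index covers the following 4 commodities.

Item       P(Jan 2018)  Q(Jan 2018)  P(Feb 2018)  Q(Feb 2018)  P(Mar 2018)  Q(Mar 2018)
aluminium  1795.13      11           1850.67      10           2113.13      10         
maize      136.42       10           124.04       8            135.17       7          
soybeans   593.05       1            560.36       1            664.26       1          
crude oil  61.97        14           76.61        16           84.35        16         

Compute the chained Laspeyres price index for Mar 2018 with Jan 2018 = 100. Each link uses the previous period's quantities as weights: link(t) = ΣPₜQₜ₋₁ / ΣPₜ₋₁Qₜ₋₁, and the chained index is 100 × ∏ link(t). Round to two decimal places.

117.14

Link Jan 2018→Feb 2018:
ΣP(Feb 2018)Q(Jan 2018) = 1850.67×11 + 124.04×10 + 560.36×1 + 76.61×14 = 20357.37 + 1240.4 + 560.36 + 1072.54 = 23230.67
ΣP(Jan 2018)Q(Jan 2018) = 1795.13×11 + 136.42×10 + 593.05×1 + 61.97×14 = 19746.43 + 1364.2 + 593.05 + 867.58 = 22571.26
link = 23230.67/22571.26 = 1.029215
Link Feb 2018→Mar 2018:
ΣP(Mar 2018)Q(Feb 2018) = 2113.13×10 + 135.17×8 + 664.26×1 + 84.35×16 = 21131.3 + 1081.36 + 664.26 + 1349.6 = 24226.52
ΣP(Feb 2018)Q(Feb 2018) = 1850.67×10 + 124.04×8 + 560.36×1 + 76.61×16 = 18506.7 + 992.32 + 560.36 + 1225.76 = 21285.14
link = 24226.52/21285.14 = 1.138189
Chained index = 100 × 1.029215 × 1.138189 = 117.1441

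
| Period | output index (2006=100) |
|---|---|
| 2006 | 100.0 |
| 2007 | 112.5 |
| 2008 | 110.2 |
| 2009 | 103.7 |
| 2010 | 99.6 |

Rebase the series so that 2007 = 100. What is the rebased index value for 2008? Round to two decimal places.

97.96

Rebased(2008) = 110.2 / 112.5 × 100 = 97.9556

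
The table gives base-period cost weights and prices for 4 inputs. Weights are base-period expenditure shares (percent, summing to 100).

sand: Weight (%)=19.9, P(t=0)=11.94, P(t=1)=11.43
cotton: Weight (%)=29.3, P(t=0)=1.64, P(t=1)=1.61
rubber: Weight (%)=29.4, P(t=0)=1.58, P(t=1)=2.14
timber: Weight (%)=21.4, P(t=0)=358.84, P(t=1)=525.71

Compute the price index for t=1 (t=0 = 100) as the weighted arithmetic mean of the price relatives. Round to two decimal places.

sand: 19.9 × (11.43/11.94) = 19.9 × 0.957286 = 19.0500
cotton: 29.3 × (1.61/1.64) = 29.3 × 0.981707 = 28.7640
rubber: 29.4 × (2.14/1.58) = 29.4 × 1.354430 = 39.8203
timber: 21.4 × (525.71/358.84) = 21.4 × 1.465026 = 31.3516
Index = Σ wᵢ·(p₁ᵢ/p₀ᵢ) = 19.0500 + 28.7640 + 39.8203 + 31.3516 = 118.9858

118.99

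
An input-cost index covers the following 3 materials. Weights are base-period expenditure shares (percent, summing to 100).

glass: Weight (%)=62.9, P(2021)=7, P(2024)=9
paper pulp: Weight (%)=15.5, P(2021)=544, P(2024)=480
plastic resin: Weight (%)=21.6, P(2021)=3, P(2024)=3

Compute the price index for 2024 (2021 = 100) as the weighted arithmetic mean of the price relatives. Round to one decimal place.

116.1

glass: 62.9 × (9/7) = 62.9 × 1.285714 = 80.8714
paper pulp: 15.5 × (480/544) = 15.5 × 0.882353 = 13.6765
plastic resin: 21.6 × (3/3) = 21.6 × 1.000000 = 21.6000
Index = Σ wᵢ·(p₁ᵢ/p₀ᵢ) = 80.8714 + 13.6765 + 21.6000 = 116.1479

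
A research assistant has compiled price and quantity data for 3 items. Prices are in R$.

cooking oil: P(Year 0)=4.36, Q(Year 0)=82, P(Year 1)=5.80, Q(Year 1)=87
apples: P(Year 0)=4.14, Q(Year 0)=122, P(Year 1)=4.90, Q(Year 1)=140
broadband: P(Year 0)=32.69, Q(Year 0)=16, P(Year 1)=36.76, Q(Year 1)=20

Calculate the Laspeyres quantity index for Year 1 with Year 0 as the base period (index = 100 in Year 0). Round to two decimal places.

116.39

Laspeyres quantity index uses base-period prices as weights.
ΣP(Year 0)·Q(Year 1) = 4.36×87 + 4.14×140 + 32.69×20 = 379.32 + 579.6 + 653.8 = 1612.72
ΣP(Year 0)·Q(Year 0) = 4.36×82 + 4.14×122 + 32.69×16 = 357.52 + 505.08 + 523.04 = 1385.64
Index = 1612.72 / 1385.64 × 100 = 116.3881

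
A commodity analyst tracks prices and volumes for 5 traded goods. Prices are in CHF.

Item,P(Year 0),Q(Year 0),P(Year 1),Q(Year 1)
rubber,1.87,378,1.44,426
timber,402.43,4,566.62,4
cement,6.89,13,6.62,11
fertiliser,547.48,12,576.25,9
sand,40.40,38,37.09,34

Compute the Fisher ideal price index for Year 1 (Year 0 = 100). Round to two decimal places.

106.89

Laspeyres component (base-period weights):
ΣP(Year 1)Q(Year 0) = 1.44×378 + 566.62×4 + 6.62×13 + 576.25×12 + 37.09×38 = 544.32 + 2266.48 + 86.06 + 6915 + 1409.42 = 11221.28
ΣP(Year 0)Q(Year 0) = 1.87×378 + 402.43×4 + 6.89×13 + 547.48×12 + 40.40×38 = 706.86 + 1609.72 + 89.57 + 6569.76 + 1535.2 = 10511.11
L = 11221.28 / 10511.11 × 100 = 106.7564
Paasche component (current-period weights):
ΣP(Year 1)Q(Year 1) = 1.44×426 + 566.62×4 + 6.62×11 + 576.25×9 + 37.09×34 = 613.44 + 2266.48 + 72.82 + 5186.25 + 1261.06 = 9400.05
ΣP(Year 0)Q(Year 1) = 1.87×426 + 402.43×4 + 6.89×11 + 547.48×9 + 40.40×34 = 796.62 + 1609.72 + 75.79 + 4927.32 + 1373.6 = 8783.05
P = 9400.05 / 8783.05 × 100 = 107.0249
Fisher = √(L × P) = √(106.7564 × 107.0249) = 106.8906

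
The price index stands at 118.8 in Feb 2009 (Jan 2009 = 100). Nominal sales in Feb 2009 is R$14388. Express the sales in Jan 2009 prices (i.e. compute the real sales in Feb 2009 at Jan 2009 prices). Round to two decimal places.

12111.11

Real = Nominal ÷ (Index/100) = 14388 ÷ (118.8/100)
     = 14388 ÷ 1.188 = 12111.1111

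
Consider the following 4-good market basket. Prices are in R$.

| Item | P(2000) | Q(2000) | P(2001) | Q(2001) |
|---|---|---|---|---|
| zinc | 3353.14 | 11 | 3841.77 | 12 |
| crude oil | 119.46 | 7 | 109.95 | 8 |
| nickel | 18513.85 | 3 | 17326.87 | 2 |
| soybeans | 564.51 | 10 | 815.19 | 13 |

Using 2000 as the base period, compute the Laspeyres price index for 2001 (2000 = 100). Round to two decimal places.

104.30

Laspeyres price index uses base-period quantities as weights.
ΣP(2001)·Q(2000) = 3841.77×11 + 109.95×7 + 17326.87×3 + 815.19×10 = 42259.47 + 769.65 + 51980.61 + 8151.9 = 103161.63
ΣP(2000)·Q(2000) = 3353.14×11 + 119.46×7 + 18513.85×3 + 564.51×10 = 36884.54 + 836.22 + 55541.55 + 5645.1 = 98907.41
Index = 103161.63 / 98907.41 × 100 = 104.3012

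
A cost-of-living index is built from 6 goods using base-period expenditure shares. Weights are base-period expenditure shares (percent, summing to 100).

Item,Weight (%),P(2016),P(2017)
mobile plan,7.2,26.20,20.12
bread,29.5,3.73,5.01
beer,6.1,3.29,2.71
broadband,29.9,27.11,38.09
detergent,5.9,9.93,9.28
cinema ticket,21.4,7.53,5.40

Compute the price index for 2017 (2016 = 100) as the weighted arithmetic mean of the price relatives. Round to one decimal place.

mobile plan: 7.2 × (20.12/26.20) = 7.2 × 0.767939 = 5.5292
bread: 29.5 × (5.01/3.73) = 29.5 × 1.343164 = 39.6233
beer: 6.1 × (2.71/3.29) = 6.1 × 0.823708 = 5.0246
broadband: 29.9 × (38.09/27.11) = 29.9 × 1.405017 = 42.0100
detergent: 5.9 × (9.28/9.93) = 5.9 × 0.934542 = 5.5138
cinema ticket: 21.4 × (5.40/7.53) = 21.4 × 0.717131 = 15.3466
Index = Σ wᵢ·(p₁ᵢ/p₀ᵢ) = 5.5292 + 39.6233 + 5.0246 + 42.0100 + 5.5138 + 15.3466 = 113.0475

113.0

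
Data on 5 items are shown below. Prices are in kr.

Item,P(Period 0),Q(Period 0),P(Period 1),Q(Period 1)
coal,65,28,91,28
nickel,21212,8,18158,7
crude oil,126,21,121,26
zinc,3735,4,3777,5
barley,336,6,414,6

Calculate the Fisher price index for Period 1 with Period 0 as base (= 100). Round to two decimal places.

Laspeyres component (base-period weights):
ΣP(Period 1)Q(Period 0) = 91×28 + 18158×8 + 121×21 + 3777×4 + 414×6 = 2548 + 145264 + 2541 + 15108 + 2484 = 167945
ΣP(Period 0)Q(Period 0) = 65×28 + 21212×8 + 126×21 + 3735×4 + 336×6 = 1820 + 169696 + 2646 + 14940 + 2016 = 191118
L = 167945 / 191118 × 100 = 87.8750
Paasche component (current-period weights):
ΣP(Period 1)Q(Period 1) = 91×28 + 18158×7 + 121×26 + 3777×5 + 414×6 = 2548 + 127106 + 3146 + 18885 + 2484 = 154169
ΣP(Period 0)Q(Period 1) = 65×28 + 21212×7 + 126×26 + 3735×5 + 336×6 = 1820 + 148484 + 3276 + 18675 + 2016 = 174271
P = 154169 / 174271 × 100 = 88.4651
Fisher = √(L × P) = √(87.8750 × 88.4651) = 88.1696

88.17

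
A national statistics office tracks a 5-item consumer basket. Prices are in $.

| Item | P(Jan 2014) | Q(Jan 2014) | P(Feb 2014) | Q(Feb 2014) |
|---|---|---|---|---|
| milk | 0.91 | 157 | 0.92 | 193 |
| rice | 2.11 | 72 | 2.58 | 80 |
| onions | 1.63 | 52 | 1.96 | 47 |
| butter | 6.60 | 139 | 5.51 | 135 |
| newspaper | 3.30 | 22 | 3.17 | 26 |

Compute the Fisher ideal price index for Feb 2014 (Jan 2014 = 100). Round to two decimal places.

92.87

Laspeyres component (base-period weights):
ΣP(Feb 2014)Q(Jan 2014) = 0.92×157 + 2.58×72 + 1.96×52 + 5.51×139 + 3.17×22 = 144.44 + 185.76 + 101.92 + 765.89 + 69.74 = 1267.75
ΣP(Jan 2014)Q(Jan 2014) = 0.91×157 + 2.11×72 + 1.63×52 + 6.60×139 + 3.30×22 = 142.87 + 151.92 + 84.76 + 917.4 + 72.6 = 1369.55
L = 1267.75 / 1369.55 × 100 = 92.5669
Paasche component (current-period weights):
ΣP(Feb 2014)Q(Feb 2014) = 0.92×193 + 2.58×80 + 1.96×47 + 5.51×135 + 3.17×26 = 177.56 + 206.4 + 92.12 + 743.85 + 82.42 = 1302.35
ΣP(Jan 2014)Q(Feb 2014) = 0.91×193 + 2.11×80 + 1.63×47 + 6.60×135 + 3.30×26 = 175.63 + 168.8 + 76.61 + 891 + 85.8 = 1397.84
P = 1302.35 / 1397.84 × 100 = 93.1687
Fisher = √(L × P) = √(92.5669 × 93.1687) = 92.8673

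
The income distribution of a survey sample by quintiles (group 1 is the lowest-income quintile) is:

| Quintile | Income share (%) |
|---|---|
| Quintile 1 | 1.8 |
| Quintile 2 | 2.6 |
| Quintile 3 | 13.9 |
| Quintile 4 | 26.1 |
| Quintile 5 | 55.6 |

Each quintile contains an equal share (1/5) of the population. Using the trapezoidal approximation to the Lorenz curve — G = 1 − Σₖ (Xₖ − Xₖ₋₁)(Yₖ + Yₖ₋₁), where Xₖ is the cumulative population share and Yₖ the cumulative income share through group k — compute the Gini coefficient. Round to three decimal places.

Cumulative income shares Yₖ: 0.0180, 0.0440, 0.1830, 0.4440, 1.0000
Σ (Xₖ−Xₖ₋₁)(Yₖ+Yₖ₋₁) = (1/5)(0.0180+0.0000) + (1/5)(0.0440+0.0180) + (1/5)(0.1830+0.0440) + (1/5)(0.4440+0.1830) + (1/5)(1.0000+0.4440)
  = 0.0036 + 0.0124 + 0.0454 + 0.1254 + 0.2888 = 0.4756
G = 1 − 0.4756 = 0.5244

0.524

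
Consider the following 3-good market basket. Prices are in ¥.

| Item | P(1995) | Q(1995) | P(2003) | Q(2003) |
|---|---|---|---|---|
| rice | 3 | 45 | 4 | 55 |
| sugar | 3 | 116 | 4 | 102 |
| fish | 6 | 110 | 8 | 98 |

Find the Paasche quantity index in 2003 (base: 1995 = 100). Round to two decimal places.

Paasche quantity index uses current-period prices as weights.
ΣP(2003)·Q(2003) = 4×55 + 4×102 + 8×98 = 220 + 408 + 784 = 1412
ΣP(2003)·Q(1995) = 4×45 + 4×116 + 8×110 = 180 + 464 + 880 = 1524
Index = 1412 / 1524 × 100 = 92.6509

92.65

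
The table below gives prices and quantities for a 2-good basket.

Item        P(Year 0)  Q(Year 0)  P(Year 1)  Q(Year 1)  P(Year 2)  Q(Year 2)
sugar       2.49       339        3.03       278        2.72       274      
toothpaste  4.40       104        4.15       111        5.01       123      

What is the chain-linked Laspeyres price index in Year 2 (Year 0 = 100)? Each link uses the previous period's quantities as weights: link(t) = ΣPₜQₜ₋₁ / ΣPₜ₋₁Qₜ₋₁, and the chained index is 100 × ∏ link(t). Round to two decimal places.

112.86

Link Year 0→Year 1:
ΣP(Year 1)Q(Year 0) = 3.03×339 + 4.15×104 = 1027.17 + 431.6 = 1458.77
ΣP(Year 0)Q(Year 0) = 2.49×339 + 4.40×104 = 844.11 + 457.6 = 1301.71
link = 1458.77/1301.71 = 1.120657
Link Year 1→Year 2:
ΣP(Year 2)Q(Year 1) = 2.72×278 + 5.01×111 = 756.16 + 556.11 = 1312.27
ΣP(Year 1)Q(Year 1) = 3.03×278 + 4.15×111 = 842.34 + 460.65 = 1302.99
link = 1312.27/1302.99 = 1.007122
Chained index = 100 × 1.120657 × 1.007122 = 112.8638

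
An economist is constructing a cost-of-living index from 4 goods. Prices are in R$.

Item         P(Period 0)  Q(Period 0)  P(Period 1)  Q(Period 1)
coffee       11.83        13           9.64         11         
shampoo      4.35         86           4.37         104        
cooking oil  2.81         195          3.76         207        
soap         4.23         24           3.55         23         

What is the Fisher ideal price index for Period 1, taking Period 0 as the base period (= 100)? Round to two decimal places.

112.34

Laspeyres component (base-period weights):
ΣP(Period 1)Q(Period 0) = 9.64×13 + 4.37×86 + 3.76×195 + 3.55×24 = 125.32 + 375.82 + 733.2 + 85.2 = 1319.54
ΣP(Period 0)Q(Period 0) = 11.83×13 + 4.35×86 + 2.81×195 + 4.23×24 = 153.79 + 374.1 + 547.95 + 101.52 = 1177.36
L = 1319.54 / 1177.36 × 100 = 112.0762
Paasche component (current-period weights):
ΣP(Period 1)Q(Period 1) = 9.64×11 + 4.37×104 + 3.76×207 + 3.55×23 = 106.04 + 454.48 + 778.32 + 81.65 = 1420.49
ΣP(Period 0)Q(Period 1) = 11.83×11 + 4.35×104 + 2.81×207 + 4.23×23 = 130.13 + 452.4 + 581.67 + 97.29 = 1261.49
P = 1420.49 / 1261.49 × 100 = 112.6041
Fisher = √(L × P) = √(112.0762 × 112.6041) = 112.3398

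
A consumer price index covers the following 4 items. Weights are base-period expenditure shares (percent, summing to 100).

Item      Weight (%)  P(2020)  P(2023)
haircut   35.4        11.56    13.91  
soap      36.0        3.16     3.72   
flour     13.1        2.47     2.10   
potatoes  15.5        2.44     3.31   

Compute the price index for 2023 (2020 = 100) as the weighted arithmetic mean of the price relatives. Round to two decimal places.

117.14

haircut: 35.4 × (13.91/11.56) = 35.4 × 1.203287 = 42.5964
soap: 36.0 × (3.72/3.16) = 36.0 × 1.177215 = 42.3797
flour: 13.1 × (2.10/2.47) = 13.1 × 0.850202 = 11.1377
potatoes: 15.5 × (3.31/2.44) = 15.5 × 1.356557 = 21.0266
Index = Σ wᵢ·(p₁ᵢ/p₀ᵢ) = 42.5964 + 42.3797 + 11.1377 + 21.0266 = 117.1404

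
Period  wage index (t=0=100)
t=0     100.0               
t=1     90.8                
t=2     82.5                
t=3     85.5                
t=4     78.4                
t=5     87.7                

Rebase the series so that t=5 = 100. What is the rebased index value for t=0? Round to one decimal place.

114.0

Rebased(t=0) = 100.0 / 87.7 × 100 = 114.0251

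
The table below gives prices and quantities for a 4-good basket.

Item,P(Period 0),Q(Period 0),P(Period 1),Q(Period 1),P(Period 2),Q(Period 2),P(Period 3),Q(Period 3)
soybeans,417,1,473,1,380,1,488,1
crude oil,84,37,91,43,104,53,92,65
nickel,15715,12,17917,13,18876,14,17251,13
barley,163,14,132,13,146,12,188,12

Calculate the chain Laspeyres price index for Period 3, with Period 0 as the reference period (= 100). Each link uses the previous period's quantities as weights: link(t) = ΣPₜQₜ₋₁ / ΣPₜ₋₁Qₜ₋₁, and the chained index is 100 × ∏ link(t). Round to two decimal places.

109.73

Link Period 0→Period 1:
ΣP(Period 1)Q(Period 0) = 473×1 + 91×37 + 17917×12 + 132×14 = 473 + 3367 + 215004 + 1848 = 220692
ΣP(Period 0)Q(Period 0) = 417×1 + 84×37 + 15715×12 + 163×14 = 417 + 3108 + 188580 + 2282 = 194387
link = 220692/194387 = 1.135323
Link Period 1→Period 2:
ΣP(Period 2)Q(Period 1) = 380×1 + 104×43 + 18876×13 + 146×13 = 380 + 4472 + 245388 + 1898 = 252138
ΣP(Period 1)Q(Period 1) = 473×1 + 91×43 + 17917×13 + 132×13 = 473 + 3913 + 232921 + 1716 = 239023
link = 252138/239023 = 1.054869
Link Period 2→Period 3:
ΣP(Period 3)Q(Period 2) = 488×1 + 92×53 + 17251×14 + 188×12 = 488 + 4876 + 241514 + 2256 = 249134
ΣP(Period 2)Q(Period 2) = 380×1 + 104×53 + 18876×14 + 146×12 = 380 + 5512 + 264264 + 1752 = 271908
link = 249134/271908 = 0.916244
Chained index = 100 × 1.135323 × 1.054869 × 0.916244 = 109.7309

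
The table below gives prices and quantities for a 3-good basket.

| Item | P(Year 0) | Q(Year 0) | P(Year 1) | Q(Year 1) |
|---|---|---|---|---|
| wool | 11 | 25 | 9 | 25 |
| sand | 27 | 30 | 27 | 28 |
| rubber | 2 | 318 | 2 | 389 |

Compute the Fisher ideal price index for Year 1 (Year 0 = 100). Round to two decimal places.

Laspeyres component (base-period weights):
ΣP(Year 1)Q(Year 0) = 9×25 + 27×30 + 2×318 = 225 + 810 + 636 = 1671
ΣP(Year 0)Q(Year 0) = 11×25 + 27×30 + 2×318 = 275 + 810 + 636 = 1721
L = 1671 / 1721 × 100 = 97.0947
Paasche component (current-period weights):
ΣP(Year 1)Q(Year 1) = 9×25 + 27×28 + 2×389 = 225 + 756 + 778 = 1759
ΣP(Year 0)Q(Year 1) = 11×25 + 27×28 + 2×389 = 275 + 756 + 778 = 1809
P = 1759 / 1809 × 100 = 97.2360
Fisher = √(L × P) = √(97.0947 × 97.2360) = 97.1654

97.17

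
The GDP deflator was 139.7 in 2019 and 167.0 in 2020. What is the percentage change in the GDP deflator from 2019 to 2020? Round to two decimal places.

Change = (167.0 − 139.7) / 139.7 × 100
       = 27.3 / 139.7 × 100 = 19.5419%

19.54%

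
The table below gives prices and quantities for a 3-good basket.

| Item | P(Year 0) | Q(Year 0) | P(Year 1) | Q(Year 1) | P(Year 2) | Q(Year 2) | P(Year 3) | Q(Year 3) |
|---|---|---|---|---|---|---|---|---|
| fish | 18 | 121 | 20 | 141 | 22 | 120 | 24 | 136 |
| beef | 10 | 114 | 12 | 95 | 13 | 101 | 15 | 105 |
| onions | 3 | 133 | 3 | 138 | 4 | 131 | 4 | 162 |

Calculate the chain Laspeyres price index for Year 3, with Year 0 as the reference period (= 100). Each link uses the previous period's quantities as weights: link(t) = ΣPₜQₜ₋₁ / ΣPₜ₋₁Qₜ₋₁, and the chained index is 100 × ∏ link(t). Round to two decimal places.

Link Year 0→Year 1:
ΣP(Year 1)Q(Year 0) = 20×121 + 12×114 + 3×133 = 2420 + 1368 + 399 = 4187
ΣP(Year 0)Q(Year 0) = 18×121 + 10×114 + 3×133 = 2178 + 1140 + 399 = 3717
link = 4187/3717 = 1.126446
Link Year 1→Year 2:
ΣP(Year 2)Q(Year 1) = 22×141 + 13×95 + 4×138 = 3102 + 1235 + 552 = 4889
ΣP(Year 1)Q(Year 1) = 20×141 + 12×95 + 3×138 = 2820 + 1140 + 414 = 4374
link = 4889/4374 = 1.117741
Link Year 2→Year 3:
ΣP(Year 3)Q(Year 2) = 24×120 + 15×101 + 4×131 = 2880 + 1515 + 524 = 4919
ΣP(Year 2)Q(Year 2) = 22×120 + 13×101 + 4×131 = 2640 + 1313 + 524 = 4477
link = 4919/4477 = 1.098727
Chained index = 100 × 1.126446 × 1.117741 × 1.098727 = 138.3380

138.34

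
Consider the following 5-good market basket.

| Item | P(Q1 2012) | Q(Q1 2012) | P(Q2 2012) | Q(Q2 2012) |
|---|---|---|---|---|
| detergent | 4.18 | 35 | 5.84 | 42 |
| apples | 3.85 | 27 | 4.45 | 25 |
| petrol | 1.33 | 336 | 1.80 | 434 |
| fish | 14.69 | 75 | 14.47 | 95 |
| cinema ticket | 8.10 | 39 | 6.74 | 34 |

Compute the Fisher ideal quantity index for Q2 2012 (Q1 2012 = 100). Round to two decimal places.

119.77

Laspeyres component (base-period weights):
ΣP(Q1 2012)Q(Q2 2012) = 4.18×42 + 3.85×25 + 1.33×434 + 14.69×95 + 8.10×34 = 175.56 + 96.25 + 577.22 + 1395.55 + 275.4 = 2519.98
ΣP(Q1 2012)Q(Q1 2012) = 4.18×35 + 3.85×27 + 1.33×336 + 14.69×75 + 8.10×39 = 146.3 + 103.95 + 446.88 + 1101.75 + 315.9 = 2114.78
L = 2519.98 / 2114.78 × 100 = 119.1604
Paasche component (current-period weights):
ΣP(Q2 2012)Q(Q2 2012) = 5.84×42 + 4.45×25 + 1.80×434 + 14.47×95 + 6.74×34 = 245.28 + 111.25 + 781.2 + 1374.65 + 229.16 = 2741.54
ΣP(Q2 2012)Q(Q1 2012) = 5.84×35 + 4.45×27 + 1.80×336 + 14.47×75 + 6.74×39 = 204.4 + 120.15 + 604.8 + 1085.25 + 262.86 = 2277.46
P = 2741.54 / 2277.46 × 100 = 120.3771
Fisher = √(L × P) = √(119.1604 × 120.3771) = 119.7672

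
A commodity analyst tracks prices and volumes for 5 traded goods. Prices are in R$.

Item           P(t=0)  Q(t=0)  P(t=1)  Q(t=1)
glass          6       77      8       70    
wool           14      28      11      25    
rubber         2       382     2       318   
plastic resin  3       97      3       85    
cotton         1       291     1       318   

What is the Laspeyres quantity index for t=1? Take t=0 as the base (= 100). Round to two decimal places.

89.95

Laspeyres quantity index uses base-period prices as weights.
ΣP(t=0)·Q(t=1) = 6×70 + 14×25 + 2×318 + 3×85 + 1×318 = 420 + 350 + 636 + 255 + 318 = 1979
ΣP(t=0)·Q(t=0) = 6×77 + 14×28 + 2×382 + 3×97 + 1×291 = 462 + 392 + 764 + 291 + 291 = 2200
Index = 1979 / 2200 × 100 = 89.9545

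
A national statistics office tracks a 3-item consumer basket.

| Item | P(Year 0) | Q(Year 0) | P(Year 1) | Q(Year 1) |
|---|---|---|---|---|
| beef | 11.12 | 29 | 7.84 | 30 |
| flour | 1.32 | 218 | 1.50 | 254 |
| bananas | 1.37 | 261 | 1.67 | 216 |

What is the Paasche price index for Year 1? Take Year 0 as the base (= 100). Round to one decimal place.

Paasche price index uses current-period quantities as weights.
ΣP(Year 1)·Q(Year 1) = 7.84×30 + 1.50×254 + 1.67×216 = 235.2 + 381 + 360.72 = 976.92
ΣP(Year 0)·Q(Year 1) = 11.12×30 + 1.32×254 + 1.37×216 = 333.6 + 335.28 + 295.92 = 964.8
Index = 976.92 / 964.8 × 100 = 101.2562

101.3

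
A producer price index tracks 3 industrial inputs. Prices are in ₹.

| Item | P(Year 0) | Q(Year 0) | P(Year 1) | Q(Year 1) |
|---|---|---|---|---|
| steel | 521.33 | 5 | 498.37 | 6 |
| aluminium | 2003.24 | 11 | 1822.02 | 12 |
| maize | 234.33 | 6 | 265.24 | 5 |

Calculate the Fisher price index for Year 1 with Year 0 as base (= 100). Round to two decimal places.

92.50

Laspeyres component (base-period weights):
ΣP(Year 1)Q(Year 0) = 498.37×5 + 1822.02×11 + 265.24×6 = 2491.85 + 20042.22 + 1591.44 = 24125.51
ΣP(Year 0)Q(Year 0) = 521.33×5 + 2003.24×11 + 234.33×6 = 2606.65 + 22035.64 + 1405.98 = 26048.27
L = 24125.51 / 26048.27 × 100 = 92.6185
Paasche component (current-period weights):
ΣP(Year 1)Q(Year 1) = 498.37×6 + 1822.02×12 + 265.24×5 = 2990.22 + 21864.24 + 1326.2 = 26180.66
ΣP(Year 0)Q(Year 1) = 521.33×6 + 2003.24×12 + 234.33×5 = 3127.98 + 24038.88 + 1171.65 = 28338.51
P = 26180.66 / 28338.51 × 100 = 92.3855
Fisher = √(L × P) = √(92.6185 × 92.3855) = 92.5019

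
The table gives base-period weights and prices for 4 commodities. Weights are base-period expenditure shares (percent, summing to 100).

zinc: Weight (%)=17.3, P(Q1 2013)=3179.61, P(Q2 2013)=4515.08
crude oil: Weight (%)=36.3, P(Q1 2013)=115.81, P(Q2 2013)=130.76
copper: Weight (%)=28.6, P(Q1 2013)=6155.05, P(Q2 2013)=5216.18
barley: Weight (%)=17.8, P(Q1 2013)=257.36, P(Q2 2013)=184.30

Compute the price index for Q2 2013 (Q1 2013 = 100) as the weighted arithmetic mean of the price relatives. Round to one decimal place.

zinc: 17.3 × (4515.08/3179.61) = 17.3 × 1.420011 = 24.5662
crude oil: 36.3 × (130.76/115.81) = 36.3 × 1.129091 = 40.9860
copper: 28.6 × (5216.18/6155.05) = 28.6 × 0.847463 = 24.2375
barley: 17.8 × (184.30/257.36) = 17.8 × 0.716118 = 12.7469
Index = Σ wᵢ·(p₁ᵢ/p₀ᵢ) = 24.5662 + 40.9860 + 24.2375 + 12.7469 = 102.5365

102.5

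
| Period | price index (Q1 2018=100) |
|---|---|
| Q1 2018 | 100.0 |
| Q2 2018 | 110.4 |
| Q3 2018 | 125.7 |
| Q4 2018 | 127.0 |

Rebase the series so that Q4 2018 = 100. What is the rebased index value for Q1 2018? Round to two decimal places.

78.74

Rebased(Q1 2018) = 100.0 / 127.0 × 100 = 78.7402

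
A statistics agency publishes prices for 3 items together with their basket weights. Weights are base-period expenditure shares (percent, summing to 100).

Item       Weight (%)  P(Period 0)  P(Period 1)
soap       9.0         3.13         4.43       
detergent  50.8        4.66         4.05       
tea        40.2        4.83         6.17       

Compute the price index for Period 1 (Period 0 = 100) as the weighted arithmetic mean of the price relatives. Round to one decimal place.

108.2

soap: 9.0 × (4.43/3.13) = 9.0 × 1.415335 = 12.7380
detergent: 50.8 × (4.05/4.66) = 50.8 × 0.869099 = 44.1502
tea: 40.2 × (6.17/4.83) = 40.2 × 1.277433 = 51.3528
Index = Σ wᵢ·(p₁ᵢ/p₀ᵢ) = 12.7380 + 44.1502 + 51.3528 = 108.2410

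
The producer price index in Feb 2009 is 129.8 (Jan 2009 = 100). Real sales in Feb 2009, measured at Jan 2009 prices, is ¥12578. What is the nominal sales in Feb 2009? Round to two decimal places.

16326.24

Nominal = Real × (Index/100) = 12578 × (129.8/100)
        = 12578 × 1.298 = 16326.2440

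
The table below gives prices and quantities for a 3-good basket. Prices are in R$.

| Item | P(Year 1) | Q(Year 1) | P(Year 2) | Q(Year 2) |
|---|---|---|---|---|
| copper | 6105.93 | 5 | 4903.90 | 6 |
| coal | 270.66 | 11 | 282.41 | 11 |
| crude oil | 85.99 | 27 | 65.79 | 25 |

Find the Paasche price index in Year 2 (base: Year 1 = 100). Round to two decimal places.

Paasche price index uses current-period quantities as weights.
ΣP(Year 2)·Q(Year 2) = 4903.90×6 + 282.41×11 + 65.79×25 = 29423.4 + 3106.51 + 1644.75 = 34174.66
ΣP(Year 1)·Q(Year 2) = 6105.93×6 + 270.66×11 + 85.99×25 = 36635.58 + 2977.26 + 2149.75 = 41762.59
Index = 34174.66 / 41762.59 × 100 = 81.8308

81.83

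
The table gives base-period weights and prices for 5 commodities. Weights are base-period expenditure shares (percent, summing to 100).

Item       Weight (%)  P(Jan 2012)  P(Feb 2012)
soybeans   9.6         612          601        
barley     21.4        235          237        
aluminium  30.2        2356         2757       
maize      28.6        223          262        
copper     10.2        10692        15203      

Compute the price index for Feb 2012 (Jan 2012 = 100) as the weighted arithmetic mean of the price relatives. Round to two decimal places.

114.45

soybeans: 9.6 × (601/612) = 9.6 × 0.982026 = 9.4275
barley: 21.4 × (237/235) = 21.4 × 1.008511 = 21.5821
aluminium: 30.2 × (2757/2356) = 30.2 × 1.170204 = 35.3402
maize: 28.6 × (262/223) = 28.6 × 1.174888 = 33.6018
copper: 10.2 × (15203/10692) = 10.2 × 1.421904 = 14.5034
Index = Σ wᵢ·(p₁ᵢ/p₀ᵢ) = 9.4275 + 21.5821 + 35.3402 + 33.6018 + 14.5034 = 114.4549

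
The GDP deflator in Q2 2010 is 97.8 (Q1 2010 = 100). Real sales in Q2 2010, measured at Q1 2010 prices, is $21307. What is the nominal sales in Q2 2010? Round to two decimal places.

Nominal = Real × (Index/100) = 21307 × (97.8/100)
        = 21307 × 0.978 = 20838.2460

20838.25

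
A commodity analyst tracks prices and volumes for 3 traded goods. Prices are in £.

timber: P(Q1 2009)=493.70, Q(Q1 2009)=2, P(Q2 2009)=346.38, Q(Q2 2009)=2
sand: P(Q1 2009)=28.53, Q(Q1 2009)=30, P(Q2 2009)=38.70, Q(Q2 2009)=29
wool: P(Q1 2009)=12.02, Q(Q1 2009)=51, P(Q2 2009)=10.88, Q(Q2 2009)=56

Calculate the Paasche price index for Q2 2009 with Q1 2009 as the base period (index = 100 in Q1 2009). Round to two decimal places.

Paasche price index uses current-period quantities as weights.
ΣP(Q2 2009)·Q(Q2 2009) = 346.38×2 + 38.70×29 + 10.88×56 = 692.76 + 1122.3 + 609.28 = 2424.34
ΣP(Q1 2009)·Q(Q2 2009) = 493.70×2 + 28.53×29 + 12.02×56 = 987.4 + 827.37 + 673.12 = 2487.89
Index = 2424.34 / 2487.89 × 100 = 97.4456

97.45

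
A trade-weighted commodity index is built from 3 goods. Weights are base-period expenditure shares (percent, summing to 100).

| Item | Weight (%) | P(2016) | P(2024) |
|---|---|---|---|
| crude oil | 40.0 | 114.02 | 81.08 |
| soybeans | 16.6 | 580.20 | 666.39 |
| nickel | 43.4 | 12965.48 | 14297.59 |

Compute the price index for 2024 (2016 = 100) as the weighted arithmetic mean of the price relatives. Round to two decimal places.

crude oil: 40.0 × (81.08/114.02) = 40.0 × 0.711103 = 28.4441
soybeans: 16.6 × (666.39/580.20) = 16.6 × 1.148552 = 19.0660
nickel: 43.4 × (14297.59/12965.48) = 43.4 × 1.102743 = 47.8590
Index = Σ wᵢ·(p₁ᵢ/p₀ᵢ) = 28.4441 + 19.0660 + 47.8590 = 95.3691

95.37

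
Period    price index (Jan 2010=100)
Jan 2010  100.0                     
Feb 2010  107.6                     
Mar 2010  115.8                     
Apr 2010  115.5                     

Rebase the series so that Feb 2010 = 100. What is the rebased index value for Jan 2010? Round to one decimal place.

92.9

Rebased(Jan 2010) = 100.0 / 107.6 × 100 = 92.9368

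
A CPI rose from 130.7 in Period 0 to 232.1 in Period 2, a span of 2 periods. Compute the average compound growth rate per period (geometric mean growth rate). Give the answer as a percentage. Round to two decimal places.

33.26%

Growth factor = (232.1/130.7)^(1/2) = (1.775822)^(1/2) = 1.332600
Growth rate = 1.332600 − 1 = 0.332600 = 33.2600%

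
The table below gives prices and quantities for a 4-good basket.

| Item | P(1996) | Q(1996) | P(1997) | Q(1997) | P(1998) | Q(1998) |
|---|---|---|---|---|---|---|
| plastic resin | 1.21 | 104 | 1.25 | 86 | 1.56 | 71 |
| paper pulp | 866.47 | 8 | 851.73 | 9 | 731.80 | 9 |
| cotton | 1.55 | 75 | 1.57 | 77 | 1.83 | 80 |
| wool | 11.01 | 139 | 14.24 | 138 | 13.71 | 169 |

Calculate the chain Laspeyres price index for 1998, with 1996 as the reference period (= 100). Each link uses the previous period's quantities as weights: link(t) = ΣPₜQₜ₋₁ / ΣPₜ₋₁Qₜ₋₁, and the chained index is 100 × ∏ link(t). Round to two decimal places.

92.22

Link 1996→1997:
ΣP(1997)Q(1996) = 1.25×104 + 851.73×8 + 1.57×75 + 14.24×139 = 130 + 6813.84 + 117.75 + 1979.36 = 9040.95
ΣP(1996)Q(1996) = 1.21×104 + 866.47×8 + 1.55×75 + 11.01×139 = 125.84 + 6931.76 + 116.25 + 1530.39 = 8704.24
link = 9040.95/8704.24 = 1.038683
Link 1997→1998:
ΣP(1998)Q(1997) = 1.56×86 + 731.80×9 + 1.83×77 + 13.71×138 = 134.16 + 6586.2 + 140.91 + 1891.98 = 8753.25
ΣP(1997)Q(1997) = 1.25×86 + 851.73×9 + 1.57×77 + 14.24×138 = 107.5 + 7665.57 + 120.89 + 1965.12 = 9859.08
link = 8753.25/9859.08 = 0.887836
Chained index = 100 × 1.038683 × 0.887836 = 92.2181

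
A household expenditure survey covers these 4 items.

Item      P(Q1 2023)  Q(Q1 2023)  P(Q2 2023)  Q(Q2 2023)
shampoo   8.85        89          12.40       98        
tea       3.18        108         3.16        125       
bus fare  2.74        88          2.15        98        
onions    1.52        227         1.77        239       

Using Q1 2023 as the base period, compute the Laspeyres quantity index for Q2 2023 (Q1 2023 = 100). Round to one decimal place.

Laspeyres quantity index uses base-period prices as weights.
ΣP(Q1 2023)·Q(Q2 2023) = 8.85×98 + 3.18×125 + 2.74×98 + 1.52×239 = 867.3 + 397.5 + 268.52 + 363.28 = 1896.6
ΣP(Q1 2023)·Q(Q1 2023) = 8.85×89 + 3.18×108 + 2.74×88 + 1.52×227 = 787.65 + 343.44 + 241.12 + 345.04 = 1717.25
Index = 1896.6 / 1717.25 × 100 = 110.4440

110.4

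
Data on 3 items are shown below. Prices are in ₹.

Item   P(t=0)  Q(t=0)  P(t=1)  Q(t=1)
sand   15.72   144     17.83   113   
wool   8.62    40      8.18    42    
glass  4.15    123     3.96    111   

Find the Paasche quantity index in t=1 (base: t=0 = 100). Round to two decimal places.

82.73

Paasche quantity index uses current-period prices as weights.
ΣP(t=1)·Q(t=1) = 17.83×113 + 8.18×42 + 3.96×111 = 2014.79 + 343.56 + 439.56 = 2797.91
ΣP(t=1)·Q(t=0) = 17.83×144 + 8.18×40 + 3.96×123 = 2567.52 + 327.2 + 487.08 = 3381.8
Index = 2797.91 / 3381.8 × 100 = 82.7343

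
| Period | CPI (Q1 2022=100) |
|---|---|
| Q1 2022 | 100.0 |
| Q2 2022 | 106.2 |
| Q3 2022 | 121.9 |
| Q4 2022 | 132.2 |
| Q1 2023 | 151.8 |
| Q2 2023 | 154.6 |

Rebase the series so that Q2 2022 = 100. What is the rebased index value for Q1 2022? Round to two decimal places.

94.16

Rebased(Q1 2022) = 100.0 / 106.2 × 100 = 94.1620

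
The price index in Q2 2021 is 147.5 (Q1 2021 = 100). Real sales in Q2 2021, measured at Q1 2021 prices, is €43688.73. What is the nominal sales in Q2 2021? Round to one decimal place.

64440.9

Nominal = Real × (Index/100) = 43688.73 × (147.5/100)
        = 43688.73 × 1.475 = 64440.8768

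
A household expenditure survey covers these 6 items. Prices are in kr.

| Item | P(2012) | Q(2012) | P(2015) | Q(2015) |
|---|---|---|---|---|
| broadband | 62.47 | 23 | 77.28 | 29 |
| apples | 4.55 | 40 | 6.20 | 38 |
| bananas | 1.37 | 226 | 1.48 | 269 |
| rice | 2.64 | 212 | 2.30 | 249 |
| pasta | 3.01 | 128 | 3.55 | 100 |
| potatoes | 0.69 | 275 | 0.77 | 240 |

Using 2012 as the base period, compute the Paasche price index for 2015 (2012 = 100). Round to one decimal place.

114.7

Paasche price index uses current-period quantities as weights.
ΣP(2015)·Q(2015) = 77.28×29 + 6.20×38 + 1.48×269 + 2.30×249 + 3.55×100 + 0.77×240 = 2241.12 + 235.6 + 398.12 + 572.7 + 355 + 184.8 = 3987.34
ΣP(2012)·Q(2015) = 62.47×29 + 4.55×38 + 1.37×269 + 2.64×249 + 3.01×100 + 0.69×240 = 1811.63 + 172.9 + 368.53 + 657.36 + 301 + 165.6 = 3477.02
Index = 3987.34 / 3477.02 × 100 = 114.6769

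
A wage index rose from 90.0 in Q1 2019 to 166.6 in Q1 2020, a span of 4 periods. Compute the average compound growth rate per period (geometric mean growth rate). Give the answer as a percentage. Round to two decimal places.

Growth factor = (166.6/90.0)^(1/4) = (1.851111)^(1/4) = 1.166428
Growth rate = 1.166428 − 1 = 0.166428 = 16.6428%

16.64%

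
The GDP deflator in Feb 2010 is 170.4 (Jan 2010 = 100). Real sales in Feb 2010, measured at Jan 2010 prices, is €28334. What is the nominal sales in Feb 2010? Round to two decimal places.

Nominal = Real × (Index/100) = 28334 × (170.4/100)
        = 28334 × 1.704 = 48281.1360

48281.14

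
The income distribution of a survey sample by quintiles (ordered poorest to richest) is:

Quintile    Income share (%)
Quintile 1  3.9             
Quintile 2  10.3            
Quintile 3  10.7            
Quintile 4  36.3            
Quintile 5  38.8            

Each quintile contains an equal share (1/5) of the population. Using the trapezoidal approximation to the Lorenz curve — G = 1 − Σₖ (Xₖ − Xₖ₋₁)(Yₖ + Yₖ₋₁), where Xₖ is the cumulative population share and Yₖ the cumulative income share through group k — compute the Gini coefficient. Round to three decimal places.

Cumulative income shares Yₖ: 0.0390, 0.1420, 0.2490, 0.6120, 1.0000
Σ (Xₖ−Xₖ₋₁)(Yₖ+Yₖ₋₁) = (1/5)(0.0390+0.0000) + (1/5)(0.1420+0.0390) + (1/5)(0.2490+0.1420) + (1/5)(0.6120+0.2490) + (1/5)(1.0000+0.6120)
  = 0.0078 + 0.0362 + 0.0782 + 0.1722 + 0.3224 = 0.6168
G = 1 − 0.6168 = 0.3832

0.383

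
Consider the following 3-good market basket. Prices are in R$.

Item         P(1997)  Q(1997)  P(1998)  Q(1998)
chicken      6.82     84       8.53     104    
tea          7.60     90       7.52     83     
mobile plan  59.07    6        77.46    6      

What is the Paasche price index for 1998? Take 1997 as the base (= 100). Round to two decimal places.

Paasche price index uses current-period quantities as weights.
ΣP(1998)·Q(1998) = 8.53×104 + 7.52×83 + 77.46×6 = 887.12 + 624.16 + 464.76 = 1976.04
ΣP(1997)·Q(1998) = 6.82×104 + 7.60×83 + 59.07×6 = 709.28 + 630.8 + 354.42 = 1694.5
Index = 1976.04 / 1694.5 × 100 = 116.6149

116.61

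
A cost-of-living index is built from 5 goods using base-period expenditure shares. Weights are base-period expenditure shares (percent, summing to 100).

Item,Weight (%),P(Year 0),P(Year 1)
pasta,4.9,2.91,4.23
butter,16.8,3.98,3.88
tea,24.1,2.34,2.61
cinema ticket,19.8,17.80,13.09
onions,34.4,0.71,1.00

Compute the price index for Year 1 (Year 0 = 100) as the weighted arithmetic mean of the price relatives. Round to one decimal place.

pasta: 4.9 × (4.23/2.91) = 4.9 × 1.453608 = 7.1227
butter: 16.8 × (3.88/3.98) = 16.8 × 0.974874 = 16.3779
tea: 24.1 × (2.61/2.34) = 24.1 × 1.115385 = 26.8808
cinema ticket: 19.8 × (13.09/17.80) = 19.8 × 0.735393 = 14.5608
onions: 34.4 × (1.00/0.71) = 34.4 × 1.408451 = 48.4507
Index = Σ wᵢ·(p₁ᵢ/p₀ᵢ) = 7.1227 + 16.3779 + 26.8808 + 14.5608 + 48.4507 = 113.3928

113.4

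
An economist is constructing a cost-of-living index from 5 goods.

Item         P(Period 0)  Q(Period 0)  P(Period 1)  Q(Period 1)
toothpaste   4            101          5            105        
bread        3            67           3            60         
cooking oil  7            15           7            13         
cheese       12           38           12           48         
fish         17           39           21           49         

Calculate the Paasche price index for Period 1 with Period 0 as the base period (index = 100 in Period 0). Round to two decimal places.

114.33

Paasche price index uses current-period quantities as weights.
ΣP(Period 1)·Q(Period 1) = 5×105 + 3×60 + 7×13 + 12×48 + 21×49 = 525 + 180 + 91 + 576 + 1029 = 2401
ΣP(Period 0)·Q(Period 1) = 4×105 + 3×60 + 7×13 + 12×48 + 17×49 = 420 + 180 + 91 + 576 + 833 = 2100
Index = 2401 / 2100 × 100 = 114.3333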